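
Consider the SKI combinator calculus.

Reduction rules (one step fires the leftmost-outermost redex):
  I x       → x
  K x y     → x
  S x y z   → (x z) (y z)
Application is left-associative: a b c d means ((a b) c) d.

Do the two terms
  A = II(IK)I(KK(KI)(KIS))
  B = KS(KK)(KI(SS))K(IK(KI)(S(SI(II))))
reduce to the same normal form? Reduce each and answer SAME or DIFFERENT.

Term A:
  start: II(IK)I(KK(KI)(KIS))
  step 1: I(IK)I(KK(KI)(KIS))
  step 2: IKI(KK(KI)(KIS))
  step 3: KI(KK(KI)(KIS))
  step 4: I

Term B:
  start: KS(KK)(KI(SS))K(IK(KI)(S(SI(II))))
  step 1: S(KI(SS))K(IK(KI)(S(SI(II))))
  step 2: KI(SS)(IK(KI)(S(SI(II))))(K(IK(KI)(S(SI(II)))))
  step 3: I(IK(KI)(S(SI(II))))(K(IK(KI)(S(SI(II)))))
  step 4: IK(KI)(S(SI(II)))(K(IK(KI)(S(SI(II)))))
  step 5: K(KI)(S(SI(II)))(K(IK(KI)(S(SI(II)))))
  step 6: KI(K(IK(KI)(S(SI(II)))))
  step 7: I

Answer: SAME — A ⇓ I, B ⇓ I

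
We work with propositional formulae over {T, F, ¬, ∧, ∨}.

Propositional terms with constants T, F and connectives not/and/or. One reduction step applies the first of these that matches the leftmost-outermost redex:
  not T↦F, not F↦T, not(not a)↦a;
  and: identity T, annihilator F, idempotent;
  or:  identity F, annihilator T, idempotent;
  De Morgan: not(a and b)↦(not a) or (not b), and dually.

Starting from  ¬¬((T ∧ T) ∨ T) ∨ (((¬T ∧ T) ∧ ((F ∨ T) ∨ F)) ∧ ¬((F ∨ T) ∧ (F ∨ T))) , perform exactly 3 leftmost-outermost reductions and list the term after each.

  start: ¬¬((T ∧ T) ∨ T) ∨ (((¬T ∧ T) ∧ ((F ∨ T) ∨ F)) ∧ ¬((F ∨ T) ∧ (F ∨ T)))
  step 1: ((T ∧ T) ∨ T) ∨ (((¬T ∧ T) ∧ ((F ∨ T) ∨ F)) ∧ ¬((F ∨ T) ∧ (F ∨ T)))
  step 2: T ∨ (((¬T ∧ T) ∧ ((F ∨ T) ∨ F)) ∧ ¬((F ∨ T) ∧ (F ∨ T)))
  step 3: T

Answer: after 3 steps: T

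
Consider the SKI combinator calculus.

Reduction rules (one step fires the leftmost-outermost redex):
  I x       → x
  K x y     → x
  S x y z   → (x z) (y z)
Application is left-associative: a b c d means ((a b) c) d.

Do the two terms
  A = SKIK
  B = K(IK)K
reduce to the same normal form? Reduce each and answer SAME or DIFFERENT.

Answer: SAME — A ⇓ K, B ⇓ K

Derivation:
Term A:
  start: SKIK
  →1  KK(IK)
  →2  K

Term B:
  start: K(IK)K
  →1  IK
  →2  K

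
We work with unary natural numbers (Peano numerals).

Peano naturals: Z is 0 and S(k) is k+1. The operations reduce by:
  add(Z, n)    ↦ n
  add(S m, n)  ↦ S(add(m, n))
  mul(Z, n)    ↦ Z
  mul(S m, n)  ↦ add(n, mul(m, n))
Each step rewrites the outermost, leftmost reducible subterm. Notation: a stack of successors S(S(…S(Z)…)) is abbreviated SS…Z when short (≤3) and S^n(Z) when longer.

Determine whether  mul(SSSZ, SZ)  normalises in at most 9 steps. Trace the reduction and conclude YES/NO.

Answer: NO — after 9 steps the term is S(S(S(mul(Z, SZ)))), not yet normal

Working:
  start: mul(SSSZ, SZ)
  →1  add(SZ, mul(SSZ, SZ))
  →2  S(add(Z, mul(SSZ, SZ)))
  →3  S(mul(SSZ, SZ))
  →4  S(add(SZ, mul(SZ, SZ)))
  →5  S(S(add(Z, mul(SZ, SZ))))
  →6  S(S(mul(SZ, SZ)))
  →7  S(S(add(SZ, mul(Z, SZ))))
  →8  S(S(S(add(Z, mul(Z, SZ)))))
  →9  S(S(S(mul(Z, SZ))))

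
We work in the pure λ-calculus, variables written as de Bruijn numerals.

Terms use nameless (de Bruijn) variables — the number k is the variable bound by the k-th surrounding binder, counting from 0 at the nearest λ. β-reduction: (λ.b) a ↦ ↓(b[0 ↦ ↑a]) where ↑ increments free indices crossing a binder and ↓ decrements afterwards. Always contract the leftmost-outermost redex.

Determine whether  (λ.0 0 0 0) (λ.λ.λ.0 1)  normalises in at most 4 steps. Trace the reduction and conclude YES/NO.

  start: (λ.0 0 0 0) (λ.λ.λ.0 1)
  [1] (λ.λ.λ.0 1) (λ.λ.λ.0 1) (λ.λ.λ.0 1) (λ.λ.λ.0 1)
  [2] (λ.λ.0 1) (λ.λ.λ.0 1) (λ.λ.λ.0 1)
  [3] (λ.0 (λ.λ.λ.0 1)) (λ.λ.λ.0 1)
  [4] (λ.λ.λ.0 1) (λ.λ.λ.0 1)

Answer: NO — after 4 steps the term is (λ.λ.λ.0 1) (λ.λ.λ.0 1), not yet normal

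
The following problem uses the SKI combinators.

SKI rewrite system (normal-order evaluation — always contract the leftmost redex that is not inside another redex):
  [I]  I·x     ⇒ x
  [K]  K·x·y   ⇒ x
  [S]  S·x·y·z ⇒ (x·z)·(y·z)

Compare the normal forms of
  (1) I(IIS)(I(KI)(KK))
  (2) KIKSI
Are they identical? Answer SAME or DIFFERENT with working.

Answer: SAME — A ⇓ SI, B ⇓ SI

Working:
Term A:
  start: I(IIS)(I(KI)(KK))
  step 1: IIS(I(KI)(KK))
  step 2: IS(I(KI)(KK))
  step 3: S(I(KI)(KK))
  step 4: S(KI(KK))
  step 5: SI

Term B:
  start: KIKSI
  step 1: ISI
  step 2: SI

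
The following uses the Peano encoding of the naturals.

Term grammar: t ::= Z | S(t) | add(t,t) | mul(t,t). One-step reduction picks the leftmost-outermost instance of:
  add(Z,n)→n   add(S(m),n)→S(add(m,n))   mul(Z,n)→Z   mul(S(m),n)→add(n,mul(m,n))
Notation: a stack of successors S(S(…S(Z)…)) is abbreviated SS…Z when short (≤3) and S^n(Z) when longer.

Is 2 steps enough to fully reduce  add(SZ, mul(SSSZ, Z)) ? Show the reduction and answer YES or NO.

Answer: NO — after 2 steps the term is S(mul(SSSZ, Z)), not yet normal

Working:
  start: add(SZ, mul(SSSZ, Z))
  step 1: S(add(Z, mul(SSSZ, Z)))
  step 2: S(mul(SSSZ, Z))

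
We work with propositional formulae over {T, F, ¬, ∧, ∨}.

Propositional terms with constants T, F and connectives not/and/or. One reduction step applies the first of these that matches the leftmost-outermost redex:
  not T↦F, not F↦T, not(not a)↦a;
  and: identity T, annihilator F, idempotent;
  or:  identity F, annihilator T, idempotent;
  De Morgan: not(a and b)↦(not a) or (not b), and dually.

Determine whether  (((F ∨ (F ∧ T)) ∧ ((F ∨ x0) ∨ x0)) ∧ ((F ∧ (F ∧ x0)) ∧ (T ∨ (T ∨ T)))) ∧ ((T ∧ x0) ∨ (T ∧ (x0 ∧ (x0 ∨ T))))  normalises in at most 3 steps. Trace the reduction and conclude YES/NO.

Answer: NO — after 3 steps the term is (F ∧ ((F ∧ (F ∧ x0)) ∧ (T ∨ (T ∨ T)))) ∧ ((T ∧ x0) ∨ (T ∧ (x0 ∧ (x0 ∨ T)))), not yet normal

Working:
  start: (((F ∨ (F ∧ T)) ∧ ((F ∨ x0) ∨ x0)) ∧ ((F ∧ (F ∧ x0)) ∧ (T ∨ (T ∨ T)))) ∧ ((T ∧ x0) ∨ (T ∧ (x0 ∧ (x0 ∨ T))))
  step 1: (((F ∧ T) ∧ ((F ∨ x0) ∨ x0)) ∧ ((F ∧ (F ∧ x0)) ∧ (T ∨ (T ∨ T)))) ∧ ((T ∧ x0) ∨ (T ∧ (x0 ∧ (x0 ∨ T))))
  step 2: ((F ∧ ((F ∨ x0) ∨ x0)) ∧ ((F ∧ (F ∧ x0)) ∧ (T ∨ (T ∨ T)))) ∧ ((T ∧ x0) ∨ (T ∧ (x0 ∧ (x0 ∨ T))))
  step 3: (F ∧ ((F ∧ (F ∧ x0)) ∧ (T ∨ (T ∨ T)))) ∧ ((T ∧ x0) ∨ (T ∧ (x0 ∧ (x0 ∨ T))))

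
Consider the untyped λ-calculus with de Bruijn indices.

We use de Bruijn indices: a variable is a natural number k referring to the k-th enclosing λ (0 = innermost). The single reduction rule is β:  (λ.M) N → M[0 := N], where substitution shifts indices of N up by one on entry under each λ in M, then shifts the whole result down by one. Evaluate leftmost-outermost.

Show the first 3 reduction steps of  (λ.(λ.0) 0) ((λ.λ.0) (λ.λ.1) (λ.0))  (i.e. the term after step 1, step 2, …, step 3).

Answer: after 3 steps: (λ.0) (λ.0)

Derivation:
  start: (λ.(λ.0) 0) ((λ.λ.0) (λ.λ.1) (λ.0))
  [1] (λ.0) ((λ.λ.0) (λ.λ.1) (λ.0))
  [2] (λ.λ.0) (λ.λ.1) (λ.0)
  [3] (λ.0) (λ.0)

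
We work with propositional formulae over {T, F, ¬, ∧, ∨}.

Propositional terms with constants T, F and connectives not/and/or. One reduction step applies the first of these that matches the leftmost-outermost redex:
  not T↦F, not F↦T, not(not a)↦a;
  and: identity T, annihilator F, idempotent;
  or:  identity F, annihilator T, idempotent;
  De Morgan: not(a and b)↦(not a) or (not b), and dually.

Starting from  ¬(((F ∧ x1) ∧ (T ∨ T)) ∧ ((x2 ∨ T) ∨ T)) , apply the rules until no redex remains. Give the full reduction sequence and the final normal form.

  start: ¬(((F ∧ x1) ∧ (T ∨ T)) ∧ ((x2 ∨ T) ∨ T))
  step 1: ¬((F ∧ x1) ∧ (T ∨ T)) ∨ ¬((x2 ∨ T) ∨ T)
  step 2: (¬(F ∧ x1) ∨ ¬(T ∨ T)) ∨ ¬((x2 ∨ T) ∨ T)
  step 3: ((¬F ∨ ¬x1) ∨ ¬(T ∨ T)) ∨ ¬((x2 ∨ T) ∨ T)
  step 4: ((T ∨ ¬x1) ∨ ¬(T ∨ T)) ∨ ¬((x2 ∨ T) ∨ T)
  step 5: (T ∨ ¬(T ∨ T)) ∨ ¬((x2 ∨ T) ∨ T)
  step 6: T ∨ ¬((x2 ∨ T) ∨ T)
  step 7: T

Answer: normal form = T  (in 7 steps)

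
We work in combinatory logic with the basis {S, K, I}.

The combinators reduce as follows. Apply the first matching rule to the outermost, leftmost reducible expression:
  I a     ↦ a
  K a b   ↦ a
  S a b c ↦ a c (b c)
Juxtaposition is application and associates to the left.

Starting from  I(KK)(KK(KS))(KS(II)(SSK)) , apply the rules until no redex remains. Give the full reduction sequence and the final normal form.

Answer: normal form = K(S(SSK))  (in 3 steps)

Derivation:
  start: I(KK)(KK(KS))(KS(II)(SSK))
  [1] KK(KK(KS))(KS(II)(SSK))
  [2] K(KS(II)(SSK))
  [3] K(S(SSK))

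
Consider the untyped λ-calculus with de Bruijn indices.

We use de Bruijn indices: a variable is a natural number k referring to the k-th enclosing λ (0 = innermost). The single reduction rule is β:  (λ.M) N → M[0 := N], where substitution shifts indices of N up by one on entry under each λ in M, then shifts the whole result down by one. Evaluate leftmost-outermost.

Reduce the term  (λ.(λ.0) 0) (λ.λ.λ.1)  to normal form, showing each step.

  start: (λ.(λ.0) 0) (λ.λ.λ.1)
  step 1: (λ.0) (λ.λ.λ.1)
  step 2: λ.λ.λ.1

Answer: normal form = λ.λ.λ.1  (in 2 steps)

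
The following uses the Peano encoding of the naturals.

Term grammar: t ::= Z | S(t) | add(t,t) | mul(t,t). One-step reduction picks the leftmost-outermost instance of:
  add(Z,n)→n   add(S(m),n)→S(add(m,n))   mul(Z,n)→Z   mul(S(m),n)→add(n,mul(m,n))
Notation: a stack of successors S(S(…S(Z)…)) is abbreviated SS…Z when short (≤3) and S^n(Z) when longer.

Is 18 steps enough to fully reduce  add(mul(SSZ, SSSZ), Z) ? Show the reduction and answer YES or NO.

Answer: YES — reaches normal form S^6(Z) in 18 ≤ 18 steps

Reduction:
  start: add(mul(SSZ, SSSZ), Z)
  step 1: add(add(SSSZ, mul(SZ, SSSZ)), Z)
  step 2: add(S(add(SSZ, mul(SZ, SSSZ))), Z)
  step 3: S(add(add(SSZ, mul(SZ, SSSZ)), Z))
  step 4: S(add(S(add(SZ, mul(SZ, SSSZ))), Z))
  step 5: S(S(add(add(SZ, mul(SZ, SSSZ)), Z)))
  step 6: S(S(add(S(add(Z, mul(SZ, SSSZ))), Z)))
  step 7: S(S(S(add(add(Z, mul(SZ, SSSZ)), Z))))
  step 8: S(S(S(add(mul(SZ, SSSZ), Z))))
  step 9: S(S(S(add(add(SSSZ, mul(Z, SSSZ)), Z))))
  step 10: S(S(S(add(S(add(SSZ, mul(Z, SSSZ))), Z))))
  step 11: S(S(S(S(add(add(SSZ, mul(Z, SSSZ)), Z)))))
  step 12: S(S(S(S(add(S(add(SZ, mul(Z, SSSZ))), Z)))))
  step 13: S(S(S(S(S(add(add(SZ, mul(Z, SSSZ)), Z))))))
  step 14: S(S(S(S(S(add(S(add(Z, mul(Z, SSSZ))), Z))))))
  step 15: S(S(S(S(S(S(add(add(Z, mul(Z, SSSZ)), Z)))))))
  step 16: S(S(S(S(S(S(add(mul(Z, SSSZ), Z)))))))
  step 17: S(S(S(S(S(S(add(Z, Z)))))))
  step 18: S^6(Z)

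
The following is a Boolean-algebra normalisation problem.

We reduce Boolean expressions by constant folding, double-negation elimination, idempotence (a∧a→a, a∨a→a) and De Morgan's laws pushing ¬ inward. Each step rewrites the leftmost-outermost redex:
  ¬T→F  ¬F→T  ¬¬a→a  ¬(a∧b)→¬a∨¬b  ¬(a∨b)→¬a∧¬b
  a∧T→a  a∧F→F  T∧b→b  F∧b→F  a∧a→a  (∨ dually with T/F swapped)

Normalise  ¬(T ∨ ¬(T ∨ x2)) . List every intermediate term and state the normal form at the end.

  start: ¬(T ∨ ¬(T ∨ x2))
  →1  ¬T ∧ ¬¬(T ∨ x2)
  →2  F ∧ ¬¬(T ∨ x2)
  →3  F

Answer: normal form = F  (in 3 steps)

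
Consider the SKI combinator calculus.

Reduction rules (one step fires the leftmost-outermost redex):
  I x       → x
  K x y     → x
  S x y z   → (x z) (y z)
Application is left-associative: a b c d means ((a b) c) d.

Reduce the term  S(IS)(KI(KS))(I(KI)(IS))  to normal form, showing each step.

  start: S(IS)(KI(KS))(I(KI)(IS))
  [1] IS(I(KI)(IS))(KI(KS)(I(KI)(IS)))
  [2] S(I(KI)(IS))(KI(KS)(I(KI)(IS)))
  [3] S(KI(IS))(KI(KS)(I(KI)(IS)))
  [4] SI(KI(KS)(I(KI)(IS)))
  [5] SI(I(I(KI)(IS)))
  [6] SI(I(KI)(IS))
  [7] SI(KI(IS))
  [8] SII

Answer: normal form = SII  (in 8 steps)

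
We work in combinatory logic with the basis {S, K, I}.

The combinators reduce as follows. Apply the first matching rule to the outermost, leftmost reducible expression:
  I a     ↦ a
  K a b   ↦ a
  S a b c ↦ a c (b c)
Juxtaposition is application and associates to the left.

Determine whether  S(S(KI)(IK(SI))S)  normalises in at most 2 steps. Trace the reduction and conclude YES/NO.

Answer: NO — after 2 steps the term is S(I(IK(SI)S)), not yet normal

Working:
  start: S(S(KI)(IK(SI))S)
  step 1: S(KIS(IK(SI)S))
  step 2: S(I(IK(SI)S))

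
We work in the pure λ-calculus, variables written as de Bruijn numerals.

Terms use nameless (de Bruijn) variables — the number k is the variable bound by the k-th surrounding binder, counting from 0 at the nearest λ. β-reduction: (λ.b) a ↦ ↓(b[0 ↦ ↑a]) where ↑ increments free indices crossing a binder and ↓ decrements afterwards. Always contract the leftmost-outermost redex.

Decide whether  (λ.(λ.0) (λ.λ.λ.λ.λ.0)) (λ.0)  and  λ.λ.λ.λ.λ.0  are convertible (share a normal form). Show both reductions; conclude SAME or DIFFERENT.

Term A:
  start: (λ.(λ.0) (λ.λ.λ.λ.λ.0)) (λ.0)
  →1  (λ.0) (λ.λ.λ.λ.λ.0)
  →2  λ.λ.λ.λ.λ.0

Term B:
  start: λ.λ.λ.λ.λ.0

Answer: SAME — A ⇓ λ.λ.λ.λ.λ.0, B ⇓ λ.λ.λ.λ.λ.0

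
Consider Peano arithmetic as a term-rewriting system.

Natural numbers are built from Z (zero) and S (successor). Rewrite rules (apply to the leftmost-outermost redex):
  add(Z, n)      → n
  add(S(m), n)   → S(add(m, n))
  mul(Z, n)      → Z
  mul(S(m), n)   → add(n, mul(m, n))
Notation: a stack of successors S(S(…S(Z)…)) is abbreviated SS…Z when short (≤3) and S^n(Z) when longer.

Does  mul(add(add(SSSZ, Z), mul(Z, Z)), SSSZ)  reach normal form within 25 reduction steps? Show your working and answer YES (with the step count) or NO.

  start: mul(add(add(SSSZ, Z), mul(Z, Z)), SSSZ)
  →1  mul(add(S(add(SSZ, Z)), mul(Z, Z)), SSSZ)
  →2  mul(S(add(add(SSZ, Z), mul(Z, Z))), SSSZ)
  →3  add(SSSZ, mul(add(add(SSZ, Z), mul(Z, Z)), SSSZ))
  →4  S(add(SSZ, mul(add(add(SSZ, Z), mul(Z, Z)), SSSZ)))
  →5  S(S(add(SZ, mul(add(add(SSZ, Z), mul(Z, Z)), SSSZ))))
  →6  S(S(S(add(Z, mul(add(add(SSZ, Z), mul(Z, Z)), SSSZ)))))
  →7  S(S(S(mul(add(add(SSZ, Z), mul(Z, Z)), SSSZ))))
  →8  S(S(S(mul(add(S(add(SZ, Z)), mul(Z, Z)), SSSZ))))
  →9  S(S(S(mul(S(add(add(SZ, Z), mul(Z, Z))), SSSZ))))
  →10  S(S(S(add(SSSZ, mul(add(add(SZ, Z), mul(Z, Z)), SSSZ)))))
  →11  S(S(S(S(add(SSZ, mul(add(add(SZ, Z), mul(Z, Z)), SSSZ))))))
  →12  S(S(S(S(S(add(SZ, mul(add(add(SZ, Z), mul(Z, Z)), SSSZ)))))))
  →13  S(S(S(S(S(S(add(Z, mul(add(add(SZ, Z), mul(Z, Z)), SSSZ))))))))
  →14  S(S(S(S(S(S(mul(add(add(SZ, Z), mul(Z, Z)), SSSZ)))))))
  →15  S(S(S(S(S(S(mul(add(S(add(Z, Z)), mul(Z, Z)), SSSZ)))))))
  →16  S(S(S(S(S(S(mul(S(add(add(Z, Z), mul(Z, Z))), SSSZ)))))))
  →17  S(S(S(S(S(S(add(SSSZ, mul(add(add(Z, Z), mul(Z, Z)), SSSZ))))))))
  →18  S(S(S(S(S(S(S(add(SSZ, mul(add(add(Z, Z), mul(Z, Z)), SSSZ)))))))))
  →19  S(S(S(S(S(S(S(S(add(SZ, mul(add(add(Z, Z), mul(Z, Z)), SSSZ))))))))))
  →20  S(S(S(S(S(S(S(S(S(add(Z, mul(add(add(Z, Z), mul(Z, Z)), SSSZ)))))))))))
  →21  S(S(S(S(S(S(S(S(S(mul(add(add(Z, Z), mul(Z, Z)), SSSZ))))))))))
  →22  S(S(S(S(S(S(S(S(S(mul(add(Z, mul(Z, Z)), SSSZ))))))))))
  →23  S(S(S(S(S(S(S(S(S(mul(mul(Z, Z), SSSZ))))))))))
  →24  S(S(S(S(S(S(S(S(S(mul(Z, SSSZ))))))))))
  →25  S^9(Z)

Answer: YES — reaches normal form S^9(Z) in 25 ≤ 25 steps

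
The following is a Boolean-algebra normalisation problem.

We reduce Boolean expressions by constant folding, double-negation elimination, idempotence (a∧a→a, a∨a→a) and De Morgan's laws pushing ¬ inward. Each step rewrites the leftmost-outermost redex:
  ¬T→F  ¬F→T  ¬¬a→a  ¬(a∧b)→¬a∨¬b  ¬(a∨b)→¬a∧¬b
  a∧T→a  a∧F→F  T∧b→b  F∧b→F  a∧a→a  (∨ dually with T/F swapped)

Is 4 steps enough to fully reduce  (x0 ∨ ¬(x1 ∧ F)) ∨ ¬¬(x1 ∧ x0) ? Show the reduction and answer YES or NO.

Answer: NO — after 4 steps the term is T ∨ ¬¬(x1 ∧ x0), not yet normal

Working:
  start: (x0 ∨ ¬(x1 ∧ F)) ∨ ¬¬(x1 ∧ x0)
  [1] (x0 ∨ (¬x1 ∨ ¬F)) ∨ ¬¬(x1 ∧ x0)
  [2] (x0 ∨ (¬x1 ∨ T)) ∨ ¬¬(x1 ∧ x0)
  [3] (x0 ∨ T) ∨ ¬¬(x1 ∧ x0)
  [4] T ∨ ¬¬(x1 ∧ x0)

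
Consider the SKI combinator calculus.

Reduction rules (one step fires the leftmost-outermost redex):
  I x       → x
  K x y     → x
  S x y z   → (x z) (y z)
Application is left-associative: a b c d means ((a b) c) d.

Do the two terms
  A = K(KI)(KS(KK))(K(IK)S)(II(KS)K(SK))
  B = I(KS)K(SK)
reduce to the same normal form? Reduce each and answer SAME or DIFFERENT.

Answer: SAME — A ⇓ S(SK), B ⇓ S(SK)

Reduction:
Term A:
  start: K(KI)(KS(KK))(K(IK)S)(II(KS)K(SK))
  step 1: KI(K(IK)S)(II(KS)K(SK))
  step 2: I(II(KS)K(SK))
  step 3: II(KS)K(SK)
  step 4: I(KS)K(SK)
  step 5: KSK(SK)
  step 6: S(SK)

Term B:
  start: I(KS)K(SK)
  step 1: KSK(SK)
  step 2: S(SK)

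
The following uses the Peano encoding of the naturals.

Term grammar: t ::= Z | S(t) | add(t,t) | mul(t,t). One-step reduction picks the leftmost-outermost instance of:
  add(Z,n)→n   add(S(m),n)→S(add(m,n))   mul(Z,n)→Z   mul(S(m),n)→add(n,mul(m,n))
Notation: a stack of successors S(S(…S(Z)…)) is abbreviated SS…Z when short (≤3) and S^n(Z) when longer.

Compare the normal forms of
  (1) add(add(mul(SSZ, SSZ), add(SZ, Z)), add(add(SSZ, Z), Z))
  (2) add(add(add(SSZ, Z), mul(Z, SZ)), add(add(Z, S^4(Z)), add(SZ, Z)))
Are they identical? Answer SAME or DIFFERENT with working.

Answer: SAME — A ⇓ S^7(Z), B ⇓ S^7(Z)

Working:
Term A:
  start: add(add(mul(SSZ, SSZ), add(SZ, Z)), add(add(SSZ, Z), Z))
  [1] add(add(add(SSZ, mul(SZ, SSZ)), add(SZ, Z)), add(add(SSZ, Z), Z))
  [2] add(add(S(add(SZ, mul(SZ, SSZ))), add(SZ, Z)), add(add(SSZ, Z), Z))
  [3] add(S(add(add(SZ, mul(SZ, SSZ)), add(SZ, Z))), add(add(SSZ, Z), Z))
  [4] S(add(add(add(SZ, mul(SZ, SSZ)), add(SZ, Z)), add(add(SSZ, Z), Z)))
  [5] S(add(add(S(add(Z, mul(SZ, SSZ))), add(SZ, Z)), add(add(SSZ, Z), Z)))
  [6] S(add(S(add(add(Z, mul(SZ, SSZ)), add(SZ, Z))), add(add(SSZ, Z), Z)))
  [7] S(S(add(add(add(Z, mul(SZ, SSZ)), add(SZ, Z)), add(add(SSZ, Z), Z))))
  [8] S(S(add(add(mul(SZ, SSZ), add(SZ, Z)), add(add(SSZ, Z), Z))))
  [9] S(S(add(add(add(SSZ, mul(Z, SSZ)), add(SZ, Z)), add(add(SSZ, Z), Z))))
  [10] S(S(add(add(S(add(SZ, mul(Z, SSZ))), add(SZ, Z)), add(add(SSZ, Z), Z))))
  [11] S(S(add(S(add(add(SZ, mul(Z, SSZ)), add(SZ, Z))), add(add(SSZ, Z), Z))))
  [12] S(S(S(add(add(add(SZ, mul(Z, SSZ)), add(SZ, Z)), add(add(SSZ, Z), Z)))))
  [13] S(S(S(add(add(S(add(Z, mul(Z, SSZ))), add(SZ, Z)), add(add(SSZ, Z), Z)))))
  [14] S(S(S(add(S(add(add(Z, mul(Z, SSZ)), add(SZ, Z))), add(add(SSZ, Z), Z)))))
  [15] S(S(S(S(add(add(add(Z, mul(Z, SSZ)), add(SZ, Z)), add(add(SSZ, Z), Z))))))
  [16] S(S(S(S(add(add(mul(Z, SSZ), add(SZ, Z)), add(add(SSZ, Z), Z))))))
  [17] S(S(S(S(add(add(Z, add(SZ, Z)), add(add(SSZ, Z), Z))))))
  [18] S(S(S(S(add(add(SZ, Z), add(add(SSZ, Z), Z))))))
  [19] S(S(S(S(add(S(add(Z, Z)), add(add(SSZ, Z), Z))))))
  [20] S(S(S(S(S(add(add(Z, Z), add(add(SSZ, Z), Z)))))))
  [21] S(S(S(S(S(add(Z, add(add(SSZ, Z), Z)))))))
  [22] S(S(S(S(S(add(add(SSZ, Z), Z))))))
  [23] S(S(S(S(S(add(S(add(SZ, Z)), Z))))))
  [24] S(S(S(S(S(S(add(add(SZ, Z), Z)))))))
  [25] S(S(S(S(S(S(add(S(add(Z, Z)), Z)))))))
  [26] S(S(S(S(S(S(S(add(add(Z, Z), Z))))))))
  [27] S(S(S(S(S(S(S(add(Z, Z))))))))
  [28] S^7(Z)

Term B:
  start: add(add(add(SSZ, Z), mul(Z, SZ)), add(add(Z, S^4(Z)), add(SZ, Z)))
  [1] add(add(S(add(SZ, Z)), mul(Z, SZ)), add(add(Z, S^4(Z)), add(SZ, Z)))
  [2] add(S(add(add(SZ, Z), mul(Z, SZ))), add(add(Z, S^4(Z)), add(SZ, Z)))
  [3] S(add(add(add(SZ, Z), mul(Z, SZ)), add(add(Z, S^4(Z)), add(SZ, Z))))
  [4] S(add(add(S(add(Z, Z)), mul(Z, SZ)), add(add(Z, S^4(Z)), add(SZ, Z))))
  [5] S(add(S(add(add(Z, Z), mul(Z, SZ))), add(add(Z, S^4(Z)), add(SZ, Z))))
  [6] S(S(add(add(add(Z, Z), mul(Z, SZ)), add(add(Z, S^4(Z)), add(SZ, Z)))))
  [7] S(S(add(add(Z, mul(Z, SZ)), add(add(Z, S^4(Z)), add(SZ, Z)))))
  [8] S(S(add(mul(Z, SZ), add(add(Z, S^4(Z)), add(SZ, Z)))))
  [9] S(S(add(Z, add(add(Z, S^4(Z)), add(SZ, Z)))))
  [10] S(S(add(add(Z, S^4(Z)), add(SZ, Z))))
  [11] S(S(add(S^4(Z), add(SZ, Z))))
  [12] S(S(S(add(SSSZ, add(SZ, Z)))))
  [13] S(S(S(S(add(SSZ, add(SZ, Z))))))
  [14] S(S(S(S(S(add(SZ, add(SZ, Z)))))))
  [15] S(S(S(S(S(S(add(Z, add(SZ, Z))))))))
  [16] S(S(S(S(S(S(add(SZ, Z)))))))
  [17] S(S(S(S(S(S(S(add(Z, Z))))))))
  [18] S^7(Z)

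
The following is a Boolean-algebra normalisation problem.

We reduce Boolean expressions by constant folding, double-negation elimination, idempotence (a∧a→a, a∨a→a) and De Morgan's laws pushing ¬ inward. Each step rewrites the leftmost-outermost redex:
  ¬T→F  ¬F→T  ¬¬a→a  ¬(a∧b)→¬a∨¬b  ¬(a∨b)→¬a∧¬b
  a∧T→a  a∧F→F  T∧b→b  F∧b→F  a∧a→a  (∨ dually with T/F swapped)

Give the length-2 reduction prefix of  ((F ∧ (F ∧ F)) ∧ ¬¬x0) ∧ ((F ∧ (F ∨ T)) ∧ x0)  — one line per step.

  start: ((F ∧ (F ∧ F)) ∧ ¬¬x0) ∧ ((F ∧ (F ∨ T)) ∧ x0)
  step 1: (F ∧ ¬¬x0) ∧ ((F ∧ (F ∨ T)) ∧ x0)
  step 2: F ∧ ((F ∧ (F ∨ T)) ∧ x0)

Answer: after 2 steps: F ∧ ((F ∧ (F ∨ T)) ∧ x0)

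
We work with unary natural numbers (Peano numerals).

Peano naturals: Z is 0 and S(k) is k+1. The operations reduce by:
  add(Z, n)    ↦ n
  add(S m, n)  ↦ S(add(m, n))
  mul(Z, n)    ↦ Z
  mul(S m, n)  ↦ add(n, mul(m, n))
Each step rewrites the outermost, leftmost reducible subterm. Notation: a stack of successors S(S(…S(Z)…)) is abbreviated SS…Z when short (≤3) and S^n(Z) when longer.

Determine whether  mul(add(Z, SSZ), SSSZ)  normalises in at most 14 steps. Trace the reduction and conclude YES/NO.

Answer: YES — reaches normal form S^6(Z) in 12 ≤ 14 steps

Derivation:
  start: mul(add(Z, SSZ), SSSZ)
  [1] mul(SSZ, SSSZ)
  [2] add(SSSZ, mul(SZ, SSSZ))
  [3] S(add(SSZ, mul(SZ, SSSZ)))
  [4] S(S(add(SZ, mul(SZ, SSSZ))))
  [5] S(S(S(add(Z, mul(SZ, SSSZ)))))
  [6] S(S(S(mul(SZ, SSSZ))))
  [7] S(S(S(add(SSSZ, mul(Z, SSSZ)))))
  [8] S(S(S(S(add(SSZ, mul(Z, SSSZ))))))
  [9] S(S(S(S(S(add(SZ, mul(Z, SSSZ)))))))
  [10] S(S(S(S(S(S(add(Z, mul(Z, SSSZ))))))))
  [11] S(S(S(S(S(S(mul(Z, SSSZ)))))))
  [12] S^6(Z)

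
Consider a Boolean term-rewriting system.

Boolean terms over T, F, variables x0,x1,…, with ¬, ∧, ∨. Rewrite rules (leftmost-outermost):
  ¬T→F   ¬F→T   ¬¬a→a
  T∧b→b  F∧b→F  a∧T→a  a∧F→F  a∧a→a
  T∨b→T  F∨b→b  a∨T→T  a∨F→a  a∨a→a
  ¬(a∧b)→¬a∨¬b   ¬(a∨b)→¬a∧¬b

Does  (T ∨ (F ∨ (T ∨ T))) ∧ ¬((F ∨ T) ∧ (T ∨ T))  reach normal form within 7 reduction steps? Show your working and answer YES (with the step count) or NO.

  start: (T ∨ (F ∨ (T ∨ T))) ∧ ¬((F ∨ T) ∧ (T ∨ T))
  →1  T ∧ ¬((F ∨ T) ∧ (T ∨ T))
  →2  ¬((F ∨ T) ∧ (T ∨ T))
  →3  ¬(F ∨ T) ∨ ¬(T ∨ T)
  →4  (¬F ∧ ¬T) ∨ ¬(T ∨ T)
  →5  (T ∧ ¬T) ∨ ¬(T ∨ T)
  →6  ¬T ∨ ¬(T ∨ T)
  →7  F ∨ ¬(T ∨ T)

Answer: NO — after 7 steps the term is F ∨ ¬(T ∨ T), not yet normal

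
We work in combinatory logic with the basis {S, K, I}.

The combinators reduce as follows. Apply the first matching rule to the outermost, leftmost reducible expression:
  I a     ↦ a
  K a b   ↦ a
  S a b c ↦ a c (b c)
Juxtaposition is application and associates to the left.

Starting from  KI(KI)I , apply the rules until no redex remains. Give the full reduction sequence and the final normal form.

Answer: normal form = I  (in 2 steps)

Working:
  start: KI(KI)I
  step 1: II
  step 2: I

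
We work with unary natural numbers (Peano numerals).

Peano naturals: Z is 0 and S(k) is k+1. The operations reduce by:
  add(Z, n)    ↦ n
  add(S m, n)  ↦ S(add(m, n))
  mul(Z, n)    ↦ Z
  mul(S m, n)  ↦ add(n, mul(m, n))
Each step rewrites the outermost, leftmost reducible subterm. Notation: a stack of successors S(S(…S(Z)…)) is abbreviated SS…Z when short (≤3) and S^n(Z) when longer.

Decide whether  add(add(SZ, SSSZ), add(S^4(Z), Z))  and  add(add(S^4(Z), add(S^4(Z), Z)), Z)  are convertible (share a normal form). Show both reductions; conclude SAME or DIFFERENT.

Answer: SAME — A ⇓ S^8(Z), B ⇓ S^8(Z)

Working:
Term A:
  start: add(add(SZ, SSSZ), add(S^4(Z), Z))
  [1] add(S(add(Z, SSSZ)), add(S^4(Z), Z))
  [2] S(add(add(Z, SSSZ), add(S^4(Z), Z)))
  [3] S(add(SSSZ, add(S^4(Z), Z)))
  [4] S(S(add(SSZ, add(S^4(Z), Z))))
  [5] S(S(S(add(SZ, add(S^4(Z), Z)))))
  [6] S(S(S(S(add(Z, add(S^4(Z), Z))))))
  [7] S(S(S(S(add(S^4(Z), Z)))))
  [8] S(S(S(S(S(add(SSSZ, Z))))))
  [9] S(S(S(S(S(S(add(SSZ, Z)))))))
  [10] S(S(S(S(S(S(S(add(SZ, Z))))))))
  [11] S(S(S(S(S(S(S(S(add(Z, Z)))))))))
  [12] S^8(Z)

Term B:
  start: add(add(S^4(Z), add(S^4(Z), Z)), Z)
  [1] add(S(add(SSSZ, add(S^4(Z), Z))), Z)
  [2] S(add(add(SSSZ, add(S^4(Z), Z)), Z))
  [3] S(add(S(add(SSZ, add(S^4(Z), Z))), Z))
  [4] S(S(add(add(SSZ, add(S^4(Z), Z)), Z)))
  [5] S(S(add(S(add(SZ, add(S^4(Z), Z))), Z)))
  [6] S(S(S(add(add(SZ, add(S^4(Z), Z)), Z))))
  [7] S(S(S(add(S(add(Z, add(S^4(Z), Z))), Z))))
  [8] S(S(S(S(add(add(Z, add(S^4(Z), Z)), Z)))))
  [9] S(S(S(S(add(add(S^4(Z), Z), Z)))))
  [10] S(S(S(S(add(S(add(SSSZ, Z)), Z)))))
  [11] S(S(S(S(S(add(add(SSSZ, Z), Z))))))
  [12] S(S(S(S(S(add(S(add(SSZ, Z)), Z))))))
  [13] S(S(S(S(S(S(add(add(SSZ, Z), Z)))))))
  [14] S(S(S(S(S(S(add(S(add(SZ, Z)), Z)))))))
  [15] S(S(S(S(S(S(S(add(add(SZ, Z), Z))))))))
  [16] S(S(S(S(S(S(S(add(S(add(Z, Z)), Z))))))))
  [17] S(S(S(S(S(S(S(S(add(add(Z, Z), Z)))))))))
  [18] S(S(S(S(S(S(S(S(add(Z, Z)))))))))
  [19] S^8(Z)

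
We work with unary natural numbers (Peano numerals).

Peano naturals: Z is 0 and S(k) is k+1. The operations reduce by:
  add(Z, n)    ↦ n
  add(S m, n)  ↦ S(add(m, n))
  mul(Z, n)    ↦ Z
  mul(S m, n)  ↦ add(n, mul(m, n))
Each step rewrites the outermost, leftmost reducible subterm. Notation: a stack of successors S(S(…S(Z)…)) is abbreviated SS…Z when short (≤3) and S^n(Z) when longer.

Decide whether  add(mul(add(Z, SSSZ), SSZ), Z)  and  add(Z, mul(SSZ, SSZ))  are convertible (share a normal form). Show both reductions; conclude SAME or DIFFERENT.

Answer: DIFFERENT — A ⇓ S^6(Z), B ⇓ S^4(Z)

Derivation:
Term A:
  start: add(mul(add(Z, SSSZ), SSZ), Z)
  [1] add(mul(SSSZ, SSZ), Z)
  [2] add(add(SSZ, mul(SSZ, SSZ)), Z)
  [3] add(S(add(SZ, mul(SSZ, SSZ))), Z)
  [4] S(add(add(SZ, mul(SSZ, SSZ)), Z))
  [5] S(add(S(add(Z, mul(SSZ, SSZ))), Z))
  [6] S(S(add(add(Z, mul(SSZ, SSZ)), Z)))
  [7] S(S(add(mul(SSZ, SSZ), Z)))
  [8] S(S(add(add(SSZ, mul(SZ, SSZ)), Z)))
  [9] S(S(add(S(add(SZ, mul(SZ, SSZ))), Z)))
  [10] S(S(S(add(add(SZ, mul(SZ, SSZ)), Z))))
  [11] S(S(S(add(S(add(Z, mul(SZ, SSZ))), Z))))
  [12] S(S(S(S(add(add(Z, mul(SZ, SSZ)), Z)))))
  [13] S(S(S(S(add(mul(SZ, SSZ), Z)))))
  [14] S(S(S(S(add(add(SSZ, mul(Z, SSZ)), Z)))))
  [15] S(S(S(S(add(S(add(SZ, mul(Z, SSZ))), Z)))))
  [16] S(S(S(S(S(add(add(SZ, mul(Z, SSZ)), Z))))))
  [17] S(S(S(S(S(add(S(add(Z, mul(Z, SSZ))), Z))))))
  [18] S(S(S(S(S(S(add(add(Z, mul(Z, SSZ)), Z)))))))
  [19] S(S(S(S(S(S(add(mul(Z, SSZ), Z)))))))
  [20] S(S(S(S(S(S(add(Z, Z)))))))
  [21] S^6(Z)

Term B:
  start: add(Z, mul(SSZ, SSZ))
  [1] mul(SSZ, SSZ)
  [2] add(SSZ, mul(SZ, SSZ))
  [3] S(add(SZ, mul(SZ, SSZ)))
  [4] S(S(add(Z, mul(SZ, SSZ))))
  [5] S(S(mul(SZ, SSZ)))
  [6] S(S(add(SSZ, mul(Z, SSZ))))
  [7] S(S(S(add(SZ, mul(Z, SSZ)))))
  [8] S(S(S(S(add(Z, mul(Z, SSZ))))))
  [9] S(S(S(S(mul(Z, SSZ)))))
  [10] S^4(Z)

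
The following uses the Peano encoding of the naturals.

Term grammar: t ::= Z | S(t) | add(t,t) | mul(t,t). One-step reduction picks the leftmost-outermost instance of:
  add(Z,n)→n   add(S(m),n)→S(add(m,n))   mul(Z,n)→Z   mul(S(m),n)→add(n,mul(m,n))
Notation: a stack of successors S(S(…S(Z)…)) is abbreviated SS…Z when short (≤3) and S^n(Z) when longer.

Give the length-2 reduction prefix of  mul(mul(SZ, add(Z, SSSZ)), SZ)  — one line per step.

Answer: after 2 steps: mul(add(SSSZ, mul(Z, add(Z, SSSZ))), SZ)

Reduction:
  start: mul(mul(SZ, add(Z, SSSZ)), SZ)
  →1  mul(add(add(Z, SSSZ), mul(Z, add(Z, SSSZ))), SZ)
  →2  mul(add(SSSZ, mul(Z, add(Z, SSSZ))), SZ)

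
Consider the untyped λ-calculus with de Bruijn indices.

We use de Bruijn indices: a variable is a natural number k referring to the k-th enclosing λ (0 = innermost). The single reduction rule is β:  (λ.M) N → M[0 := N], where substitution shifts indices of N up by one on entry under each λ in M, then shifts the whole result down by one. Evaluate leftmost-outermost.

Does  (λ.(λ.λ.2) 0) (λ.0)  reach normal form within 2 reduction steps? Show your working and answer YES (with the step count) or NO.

Answer: YES — reaches normal form λ.λ.0 in 2 ≤ 2 steps

Reduction:
  start: (λ.(λ.λ.2) 0) (λ.0)
  step 1: (λ.λ.λ.0) (λ.0)
  step 2: λ.λ.0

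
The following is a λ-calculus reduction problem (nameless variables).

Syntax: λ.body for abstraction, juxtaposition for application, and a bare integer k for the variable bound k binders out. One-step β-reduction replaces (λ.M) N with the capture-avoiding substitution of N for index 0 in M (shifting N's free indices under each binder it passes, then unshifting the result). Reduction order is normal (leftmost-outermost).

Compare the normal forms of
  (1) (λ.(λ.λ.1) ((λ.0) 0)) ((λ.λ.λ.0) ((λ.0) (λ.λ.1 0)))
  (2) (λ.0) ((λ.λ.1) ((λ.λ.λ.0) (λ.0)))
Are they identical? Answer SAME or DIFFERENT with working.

Term A:
  start: (λ.(λ.λ.1) ((λ.0) 0)) ((λ.λ.λ.0) ((λ.0) (λ.λ.1 0)))
  step 1: (λ.λ.1) ((λ.0) ((λ.λ.λ.0) ((λ.0) (λ.λ.1 0))))
  step 2: λ.(λ.0) ((λ.λ.λ.0) ((λ.0) (λ.λ.1 0)))
  step 3: λ.(λ.λ.λ.0) ((λ.0) (λ.λ.1 0))
  step 4: λ.λ.λ.0

Term B:
  start: (λ.0) ((λ.λ.1) ((λ.λ.λ.0) (λ.0)))
  step 1: (λ.λ.1) ((λ.λ.λ.0) (λ.0))
  step 2: λ.(λ.λ.λ.0) (λ.0)
  step 3: λ.λ.λ.0

Answer: SAME — A ⇓ λ.λ.λ.0, B ⇓ λ.λ.λ.0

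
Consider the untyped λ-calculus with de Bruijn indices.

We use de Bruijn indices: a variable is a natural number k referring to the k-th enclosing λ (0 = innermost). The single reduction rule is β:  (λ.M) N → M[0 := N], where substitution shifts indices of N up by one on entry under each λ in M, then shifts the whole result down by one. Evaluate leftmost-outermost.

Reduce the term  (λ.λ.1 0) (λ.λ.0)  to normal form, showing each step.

Answer: normal form = λ.λ.0  (in 2 steps)

Reduction:
  start: (λ.λ.1 0) (λ.λ.0)
  step 1: λ.(λ.λ.0) 0
  step 2: λ.λ.0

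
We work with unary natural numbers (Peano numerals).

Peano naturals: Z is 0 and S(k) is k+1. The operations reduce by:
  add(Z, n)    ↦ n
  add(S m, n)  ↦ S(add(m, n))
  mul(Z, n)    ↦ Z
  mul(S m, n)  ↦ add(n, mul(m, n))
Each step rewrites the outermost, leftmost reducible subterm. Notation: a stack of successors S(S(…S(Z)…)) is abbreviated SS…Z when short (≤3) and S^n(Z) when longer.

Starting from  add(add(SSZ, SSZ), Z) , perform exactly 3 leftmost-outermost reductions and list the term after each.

  start: add(add(SSZ, SSZ), Z)
  →1  add(S(add(SZ, SSZ)), Z)
  →2  S(add(add(SZ, SSZ), Z))
  →3  S(add(S(add(Z, SSZ)), Z))

Answer: after 3 steps: S(add(S(add(Z, SSZ)), Z))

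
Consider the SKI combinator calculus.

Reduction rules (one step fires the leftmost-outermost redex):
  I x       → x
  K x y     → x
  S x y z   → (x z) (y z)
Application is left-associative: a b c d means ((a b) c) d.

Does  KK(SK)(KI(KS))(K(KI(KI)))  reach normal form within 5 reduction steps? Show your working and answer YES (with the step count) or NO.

  start: KK(SK)(KI(KS))(K(KI(KI)))
  →1  K(KI(KS))(K(KI(KI)))
  →2  KI(KS)
  →3  I

Answer: YES — reaches normal form I in 3 ≤ 5 steps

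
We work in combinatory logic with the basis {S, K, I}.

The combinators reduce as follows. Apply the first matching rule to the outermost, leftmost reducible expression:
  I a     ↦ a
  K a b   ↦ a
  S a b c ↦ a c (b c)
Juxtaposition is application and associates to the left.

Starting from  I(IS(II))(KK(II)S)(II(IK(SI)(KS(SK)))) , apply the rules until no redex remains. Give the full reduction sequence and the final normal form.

Answer: normal form = SIS  (in 11 steps)

Working:
  start: I(IS(II))(KK(II)S)(II(IK(SI)(KS(SK))))
  [1] IS(II)(KK(II)S)(II(IK(SI)(KS(SK))))
  [2] S(II)(KK(II)S)(II(IK(SI)(KS(SK))))
  [3] II(II(IK(SI)(KS(SK))))(KK(II)S(II(IK(SI)(KS(SK)))))
  [4] I(II(IK(SI)(KS(SK))))(KK(II)S(II(IK(SI)(KS(SK)))))
  [5] II(IK(SI)(KS(SK)))(KK(II)S(II(IK(SI)(KS(SK)))))
  [6] I(IK(SI)(KS(SK)))(KK(II)S(II(IK(SI)(KS(SK)))))
  [7] IK(SI)(KS(SK))(KK(II)S(II(IK(SI)(KS(SK)))))
  [8] K(SI)(KS(SK))(KK(II)S(II(IK(SI)(KS(SK)))))
  [9] SI(KK(II)S(II(IK(SI)(KS(SK)))))
  [10] SI(KS(II(IK(SI)(KS(SK)))))
  [11] SIS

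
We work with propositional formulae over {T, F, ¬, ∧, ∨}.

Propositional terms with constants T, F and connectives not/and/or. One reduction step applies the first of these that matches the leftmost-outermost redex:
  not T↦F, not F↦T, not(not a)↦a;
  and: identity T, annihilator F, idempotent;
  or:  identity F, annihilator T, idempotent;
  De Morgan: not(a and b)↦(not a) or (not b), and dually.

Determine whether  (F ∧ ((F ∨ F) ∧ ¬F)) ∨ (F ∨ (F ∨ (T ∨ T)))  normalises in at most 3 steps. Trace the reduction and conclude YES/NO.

  start: (F ∧ ((F ∨ F) ∧ ¬F)) ∨ (F ∨ (F ∨ (T ∨ T)))
  step 1: F ∨ (F ∨ (F ∨ (T ∨ T)))
  step 2: F ∨ (F ∨ (T ∨ T))
  step 3: F ∨ (T ∨ T)

Answer: NO — after 3 steps the term is F ∨ (T ∨ T), not yet normal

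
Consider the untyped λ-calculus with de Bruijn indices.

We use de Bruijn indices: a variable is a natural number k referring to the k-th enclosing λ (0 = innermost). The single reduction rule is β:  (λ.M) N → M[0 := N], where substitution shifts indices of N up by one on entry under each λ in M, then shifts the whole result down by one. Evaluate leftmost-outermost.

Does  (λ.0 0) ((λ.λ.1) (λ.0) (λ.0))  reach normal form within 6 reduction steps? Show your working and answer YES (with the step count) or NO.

  start: (λ.0 0) ((λ.λ.1) (λ.0) (λ.0))
  step 1: (λ.λ.1) (λ.0) (λ.0) ((λ.λ.1) (λ.0) (λ.0))
  step 2: (λ.λ.0) (λ.0) ((λ.λ.1) (λ.0) (λ.0))
  step 3: (λ.0) ((λ.λ.1) (λ.0) (λ.0))
  step 4: (λ.λ.1) (λ.0) (λ.0)
  step 5: (λ.λ.0) (λ.0)
  step 6: λ.0

Answer: YES — reaches normal form λ.0 in 6 ≤ 6 steps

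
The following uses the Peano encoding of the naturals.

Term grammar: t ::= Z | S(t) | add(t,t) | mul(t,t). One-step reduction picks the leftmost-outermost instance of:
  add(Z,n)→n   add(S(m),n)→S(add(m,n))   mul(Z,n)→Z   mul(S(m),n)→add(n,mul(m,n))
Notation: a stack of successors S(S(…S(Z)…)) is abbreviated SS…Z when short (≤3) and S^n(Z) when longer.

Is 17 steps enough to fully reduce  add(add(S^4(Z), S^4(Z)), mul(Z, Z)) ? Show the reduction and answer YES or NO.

Answer: YES — reaches normal form S^8(Z) in 15 ≤ 17 steps

Reduction:
  start: add(add(S^4(Z), S^4(Z)), mul(Z, Z))
  →1  add(S(add(SSSZ, S^4(Z))), mul(Z, Z))
  →2  S(add(add(SSSZ, S^4(Z)), mul(Z, Z)))
  →3  S(add(S(add(SSZ, S^4(Z))), mul(Z, Z)))
  →4  S(S(add(add(SSZ, S^4(Z)), mul(Z, Z))))
  →5  S(S(add(S(add(SZ, S^4(Z))), mul(Z, Z))))
  →6  S(S(S(add(add(SZ, S^4(Z)), mul(Z, Z)))))
  →7  S(S(S(add(S(add(Z, S^4(Z))), mul(Z, Z)))))
  →8  S(S(S(S(add(add(Z, S^4(Z)), mul(Z, Z))))))
  →9  S(S(S(S(add(S^4(Z), mul(Z, Z))))))
  →10  S(S(S(S(S(add(SSSZ, mul(Z, Z)))))))
  →11  S(S(S(S(S(S(add(SSZ, mul(Z, Z))))))))
  →12  S(S(S(S(S(S(S(add(SZ, mul(Z, Z)))))))))
  →13  S(S(S(S(S(S(S(S(add(Z, mul(Z, Z))))))))))
  →14  S(S(S(S(S(S(S(S(mul(Z, Z)))))))))
  →15  S^8(Z)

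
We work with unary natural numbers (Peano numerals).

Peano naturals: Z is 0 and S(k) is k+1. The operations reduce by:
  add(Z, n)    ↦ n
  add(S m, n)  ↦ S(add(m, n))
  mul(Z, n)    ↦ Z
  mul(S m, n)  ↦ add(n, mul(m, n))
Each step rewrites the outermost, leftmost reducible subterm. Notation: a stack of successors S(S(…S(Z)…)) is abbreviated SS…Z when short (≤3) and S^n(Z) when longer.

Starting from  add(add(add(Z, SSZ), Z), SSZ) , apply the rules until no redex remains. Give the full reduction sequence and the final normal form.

  start: add(add(add(Z, SSZ), Z), SSZ)
  →1  add(add(SSZ, Z), SSZ)
  →2  add(S(add(SZ, Z)), SSZ)
  →3  S(add(add(SZ, Z), SSZ))
  →4  S(add(S(add(Z, Z)), SSZ))
  →5  S(S(add(add(Z, Z), SSZ)))
  →6  S(S(add(Z, SSZ)))
  →7  S^4(Z)

Answer: normal form = S^4(Z)  (in 7 steps)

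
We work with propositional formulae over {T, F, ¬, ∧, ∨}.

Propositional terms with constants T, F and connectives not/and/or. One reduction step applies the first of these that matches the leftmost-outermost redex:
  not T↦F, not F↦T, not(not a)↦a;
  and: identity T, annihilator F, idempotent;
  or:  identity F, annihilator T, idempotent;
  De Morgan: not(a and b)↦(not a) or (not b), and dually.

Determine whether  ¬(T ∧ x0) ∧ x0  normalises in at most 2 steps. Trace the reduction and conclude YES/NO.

  start: ¬(T ∧ x0) ∧ x0
  [1] (¬T ∨ ¬x0) ∧ x0
  [2] (F ∨ ¬x0) ∧ x0

Answer: NO — after 2 steps the term is (F ∨ ¬x0) ∧ x0, not yet normal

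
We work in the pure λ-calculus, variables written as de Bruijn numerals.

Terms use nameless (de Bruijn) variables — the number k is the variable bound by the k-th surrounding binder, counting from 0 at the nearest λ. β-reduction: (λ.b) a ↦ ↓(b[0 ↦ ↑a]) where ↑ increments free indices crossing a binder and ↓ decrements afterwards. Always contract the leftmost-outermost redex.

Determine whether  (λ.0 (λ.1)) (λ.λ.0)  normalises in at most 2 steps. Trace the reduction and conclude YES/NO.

  start: (λ.0 (λ.1)) (λ.λ.0)
  step 1: (λ.λ.0) (λ.λ.λ.0)
  step 2: λ.0

Answer: YES — reaches normal form λ.0 in 2 ≤ 2 steps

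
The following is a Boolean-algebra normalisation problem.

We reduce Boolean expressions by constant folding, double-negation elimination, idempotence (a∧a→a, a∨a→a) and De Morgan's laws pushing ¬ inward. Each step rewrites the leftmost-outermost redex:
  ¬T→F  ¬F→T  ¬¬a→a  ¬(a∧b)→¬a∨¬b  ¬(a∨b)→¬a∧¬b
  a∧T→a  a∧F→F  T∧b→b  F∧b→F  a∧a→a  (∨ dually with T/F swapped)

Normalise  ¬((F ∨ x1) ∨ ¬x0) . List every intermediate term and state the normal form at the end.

Answer: normal form = ¬x1 ∧ x0  (in 5 steps)

Reduction:
  start: ¬((F ∨ x1) ∨ ¬x0)
  [1] ¬(F ∨ x1) ∧ ¬¬x0
  [2] (¬F ∧ ¬x1) ∧ ¬¬x0
  [3] (T ∧ ¬x1) ∧ ¬¬x0
  [4] ¬x1 ∧ ¬¬x0
  [5] ¬x1 ∧ x0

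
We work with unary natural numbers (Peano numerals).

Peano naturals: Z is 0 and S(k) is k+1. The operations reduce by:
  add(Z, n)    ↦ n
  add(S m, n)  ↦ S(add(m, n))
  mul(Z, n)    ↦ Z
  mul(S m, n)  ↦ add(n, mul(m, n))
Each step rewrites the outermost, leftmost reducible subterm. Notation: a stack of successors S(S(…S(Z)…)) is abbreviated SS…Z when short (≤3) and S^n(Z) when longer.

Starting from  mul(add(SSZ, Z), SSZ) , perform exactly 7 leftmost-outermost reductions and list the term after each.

Answer: after 7 steps: S(S(add(SSZ, mul(add(Z, Z), SSZ))))

Reduction:
  start: mul(add(SSZ, Z), SSZ)
  →1  mul(S(add(SZ, Z)), SSZ)
  →2  add(SSZ, mul(add(SZ, Z), SSZ))
  →3  S(add(SZ, mul(add(SZ, Z), SSZ)))
  →4  S(S(add(Z, mul(add(SZ, Z), SSZ))))
  →5  S(S(mul(add(SZ, Z), SSZ)))
  →6  S(S(mul(S(add(Z, Z)), SSZ)))
  →7  S(S(add(SSZ, mul(add(Z, Z), SSZ))))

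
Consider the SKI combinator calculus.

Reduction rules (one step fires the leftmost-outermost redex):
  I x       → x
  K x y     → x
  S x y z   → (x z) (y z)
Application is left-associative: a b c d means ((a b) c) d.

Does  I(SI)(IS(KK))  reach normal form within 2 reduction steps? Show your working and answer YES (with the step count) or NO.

  start: I(SI)(IS(KK))
  step 1: SI(IS(KK))
  step 2: SI(S(KK))

Answer: YES — reaches normal form SI(S(KK)) in 2 ≤ 2 steps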